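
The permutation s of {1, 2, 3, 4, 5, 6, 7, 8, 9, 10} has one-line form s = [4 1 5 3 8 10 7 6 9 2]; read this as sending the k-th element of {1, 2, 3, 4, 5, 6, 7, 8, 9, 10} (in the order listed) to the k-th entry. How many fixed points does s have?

The fixed points (elements with s(x) = x) are {7, 9}, so there are 2.

2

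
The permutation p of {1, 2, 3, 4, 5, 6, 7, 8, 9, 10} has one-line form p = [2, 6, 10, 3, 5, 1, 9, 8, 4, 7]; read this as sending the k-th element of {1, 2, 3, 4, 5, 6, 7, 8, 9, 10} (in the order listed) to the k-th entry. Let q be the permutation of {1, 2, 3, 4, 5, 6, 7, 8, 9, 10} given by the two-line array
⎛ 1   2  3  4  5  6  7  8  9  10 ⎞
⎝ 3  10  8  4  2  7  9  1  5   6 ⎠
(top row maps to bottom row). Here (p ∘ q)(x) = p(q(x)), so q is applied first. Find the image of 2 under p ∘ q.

First apply q: q(2) = 10, then p(10) = 7. Thus (p ∘ q)(2) = 7.

7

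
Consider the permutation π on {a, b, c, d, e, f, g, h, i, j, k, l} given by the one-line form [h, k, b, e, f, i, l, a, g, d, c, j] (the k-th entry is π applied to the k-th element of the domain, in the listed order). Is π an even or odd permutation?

In disjoint-cycle form the cycle lengths are 7, 3, 2.
A cycle is odd iff its length is even; π has 1 even-length cycle, so sgn(π) = (−1)^1 and π is odd.

odd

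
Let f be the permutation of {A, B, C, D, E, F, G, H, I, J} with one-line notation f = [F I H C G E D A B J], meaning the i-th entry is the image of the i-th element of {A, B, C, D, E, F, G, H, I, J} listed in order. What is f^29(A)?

Tracing A → F → … returns to A after 7 steps, so A lies in a 7-cycle (A F E G D C H).
Since the cycle has length 7, f^29 acts on it the same as f^1 (29 mod 7 = 1).
Stepping 1 place around the cycle: A → F.

F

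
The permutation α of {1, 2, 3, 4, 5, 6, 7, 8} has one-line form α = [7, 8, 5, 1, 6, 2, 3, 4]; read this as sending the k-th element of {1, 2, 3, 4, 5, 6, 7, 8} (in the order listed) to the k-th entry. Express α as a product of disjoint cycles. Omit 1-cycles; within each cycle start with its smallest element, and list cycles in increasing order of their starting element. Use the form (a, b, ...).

(1, 7, 3, 5, 6, 2, 8, 4)

From 1: 1 → 7 → 3 → 5 → 6 → 2 → 8 → 4 → 1, closing the cycle (1, 7, 3, 5, 6, 2, 8, 4).
Repeating from the next unused element and collecting all non-trivial cycles gives (1, 7, 3, 5, 6, 2, 8, 4).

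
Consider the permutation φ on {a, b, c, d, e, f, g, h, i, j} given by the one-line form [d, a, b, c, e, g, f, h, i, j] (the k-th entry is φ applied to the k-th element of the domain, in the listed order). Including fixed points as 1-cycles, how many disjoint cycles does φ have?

6

The cycle decomposition is (a, d, c, b)(e)(f, g)(h)(i)(j), which has 6 cycles (counting 1-cycles).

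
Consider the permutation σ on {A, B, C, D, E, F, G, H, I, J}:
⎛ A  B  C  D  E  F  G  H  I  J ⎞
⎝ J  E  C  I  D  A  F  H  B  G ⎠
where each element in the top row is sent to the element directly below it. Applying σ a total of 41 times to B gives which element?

Tracing B → E → … returns to B after 4 steps, so B lies in a 4-cycle (B, E, D, I).
Since the cycle has length 4, σ^41 acts on it the same as σ^1 (41 mod 4 = 1).
Stepping 1 place around the cycle: B → E.

E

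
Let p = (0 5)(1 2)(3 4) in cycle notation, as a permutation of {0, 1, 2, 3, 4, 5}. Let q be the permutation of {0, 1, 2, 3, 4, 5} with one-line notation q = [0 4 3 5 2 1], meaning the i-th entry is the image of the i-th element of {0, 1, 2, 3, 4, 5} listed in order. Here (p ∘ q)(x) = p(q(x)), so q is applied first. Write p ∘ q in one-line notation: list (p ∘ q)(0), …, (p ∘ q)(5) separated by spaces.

Chase each element through q then p: 0 → 0 → 5; 1 → 4 → 3; 2 → 3 → 4; 3 → 5 → 0; 4 → 2 → 1; 5 → 1 → 2.
So p ∘ q in one-line form is 5 3 4 0 1 2.

5 3 4 0 1 2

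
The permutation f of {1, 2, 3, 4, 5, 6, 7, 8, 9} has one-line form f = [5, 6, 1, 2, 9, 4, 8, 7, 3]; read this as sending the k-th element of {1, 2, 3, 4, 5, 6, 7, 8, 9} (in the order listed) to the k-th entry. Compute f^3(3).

Tracing 3 → 1 → … returns to 3 after 4 steps, so 3 lies in a 4-cycle (1, 5, 9, 3).
Advancing 3 steps from 3: 3 → 1 → 5 → 9.

9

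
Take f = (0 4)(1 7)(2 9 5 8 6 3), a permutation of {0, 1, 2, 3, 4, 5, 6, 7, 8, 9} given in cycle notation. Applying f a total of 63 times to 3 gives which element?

5

3 lies in the 6-cycle (2 9 5 8 6 3).
Powers repeat with period 6 on this cycle, and 63 mod 6 = 3, so f^63(3) = f^3(3).
Stepping 3 places around the cycle: 3 → 2 → 9 → 5.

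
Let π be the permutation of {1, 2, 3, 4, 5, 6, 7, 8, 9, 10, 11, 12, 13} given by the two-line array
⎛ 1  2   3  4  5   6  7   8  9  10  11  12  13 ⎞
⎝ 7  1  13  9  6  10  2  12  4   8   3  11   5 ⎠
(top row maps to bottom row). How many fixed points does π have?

0

No element satisfies π(x) = x, so there are 0 fixed points.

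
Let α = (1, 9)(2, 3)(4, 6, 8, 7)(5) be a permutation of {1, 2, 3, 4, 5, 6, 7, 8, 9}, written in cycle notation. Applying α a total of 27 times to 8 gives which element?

6

8 lies in the 4-cycle (4, 6, 8, 7).
Since the cycle has length 4, α^27 acts on it the same as α^3 (27 mod 4 = 3).
Advancing 3 steps from 8: 8 → 7 → 4 → 6.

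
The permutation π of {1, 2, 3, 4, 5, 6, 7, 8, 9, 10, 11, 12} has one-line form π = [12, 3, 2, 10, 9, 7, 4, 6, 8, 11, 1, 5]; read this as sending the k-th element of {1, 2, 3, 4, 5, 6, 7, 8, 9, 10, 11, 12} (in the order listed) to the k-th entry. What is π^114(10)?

5

Tracing 10 → 11 → … returns to 10 after 10 steps, so 10 lies in a 10-cycle (1, 12, 5, 9, 8, 6, 7, 4, 10, 11).
On a 10-cycle, π^10 is the identity, so π^114 = π^4 there (114 ≡ 4 mod 10).
Stepping 4 places around the cycle: 10 → 11 → 1 → 12 → 5.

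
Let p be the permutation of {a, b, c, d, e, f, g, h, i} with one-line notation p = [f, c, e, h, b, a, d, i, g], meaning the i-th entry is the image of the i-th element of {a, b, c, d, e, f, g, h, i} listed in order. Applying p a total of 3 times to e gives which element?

e

Tracing e → b → … returns to e after 3 steps, so e lies in a 3-cycle (b, c, e).
On a 3-cycle, p^3 is the identity, so p^3 = p^0 there (3 ≡ 0 mod 3).
So p^3(e) = e.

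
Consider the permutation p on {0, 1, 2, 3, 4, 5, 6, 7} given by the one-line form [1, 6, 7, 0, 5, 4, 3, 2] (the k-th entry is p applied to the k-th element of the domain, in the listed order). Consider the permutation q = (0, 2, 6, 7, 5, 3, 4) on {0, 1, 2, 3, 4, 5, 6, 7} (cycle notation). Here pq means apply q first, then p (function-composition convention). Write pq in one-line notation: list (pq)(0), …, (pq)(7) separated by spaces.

7 6 3 5 1 0 2 4

(pq)(x) = p(q(x)). Computing each image: p(q(0)) = p(2) = 7, p(q(1)) = p(1) = 6, p(q(2)) = p(6) = 3, p(q(3)) = p(4) = 5, p(q(4)) = p(0) = 1, p(q(5)) = p(3) = 0, p(q(6)) = p(7) = 2, p(q(7)) = p(5) = 4.
Hence pq = [7 6 3 5 1 0 2 4].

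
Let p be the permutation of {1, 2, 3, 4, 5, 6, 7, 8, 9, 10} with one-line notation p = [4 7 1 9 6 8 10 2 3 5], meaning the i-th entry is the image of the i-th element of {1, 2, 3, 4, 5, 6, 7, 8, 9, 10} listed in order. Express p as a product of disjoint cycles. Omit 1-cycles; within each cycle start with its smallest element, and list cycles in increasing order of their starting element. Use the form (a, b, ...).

Iterating p from 1 gives 1 → 4 → 9 → 3 → 1; that is the 4-cycle (1, 4, 9, 3).
Continuing from each remaining unvisited element yields (1, 4, 9, 3)(2, 7, 10, 5, 6, 8).

(1, 4, 9, 3)(2, 7, 10, 5, 6, 8)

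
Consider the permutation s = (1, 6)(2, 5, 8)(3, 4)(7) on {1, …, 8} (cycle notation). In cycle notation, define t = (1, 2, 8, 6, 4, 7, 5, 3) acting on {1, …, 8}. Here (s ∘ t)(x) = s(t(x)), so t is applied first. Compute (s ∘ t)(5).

4

t(5) = 3, then s(3) = 4; composing gives (s ∘ t)(5) = 4.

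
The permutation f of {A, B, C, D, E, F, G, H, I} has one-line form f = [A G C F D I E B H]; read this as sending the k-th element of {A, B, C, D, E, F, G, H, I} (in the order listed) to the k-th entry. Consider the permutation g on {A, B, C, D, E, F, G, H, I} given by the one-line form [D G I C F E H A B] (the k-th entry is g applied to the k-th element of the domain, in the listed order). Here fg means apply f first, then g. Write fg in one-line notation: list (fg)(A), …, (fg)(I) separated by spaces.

For each element, apply f then g: A → A → D; B → G → H; C → C → I; D → F → E; E → D → C; F → I → B; G → E → F; H → B → G; I → H → A.
Collecting the images, fg = [D H I E C B F G A].

D H I E C B F G A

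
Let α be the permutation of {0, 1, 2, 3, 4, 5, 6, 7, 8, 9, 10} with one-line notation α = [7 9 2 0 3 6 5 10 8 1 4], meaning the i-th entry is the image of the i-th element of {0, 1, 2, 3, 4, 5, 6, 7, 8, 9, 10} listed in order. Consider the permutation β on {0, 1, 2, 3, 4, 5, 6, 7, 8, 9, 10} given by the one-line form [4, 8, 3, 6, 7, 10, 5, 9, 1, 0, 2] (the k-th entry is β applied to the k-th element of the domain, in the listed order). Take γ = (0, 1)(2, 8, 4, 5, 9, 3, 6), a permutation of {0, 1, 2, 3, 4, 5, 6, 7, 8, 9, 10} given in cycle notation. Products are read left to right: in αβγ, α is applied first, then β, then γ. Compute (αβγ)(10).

7

Chase 10: α(10) = 4; β(4) = 7; γ(7) = 7. Hence (αβγ)(10) = 7.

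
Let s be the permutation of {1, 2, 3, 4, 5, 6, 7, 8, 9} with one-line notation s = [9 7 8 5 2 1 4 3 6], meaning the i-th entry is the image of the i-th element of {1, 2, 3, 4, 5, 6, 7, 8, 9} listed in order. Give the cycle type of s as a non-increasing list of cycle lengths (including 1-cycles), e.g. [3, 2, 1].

[4, 3, 2]

The disjoint cycles are (1, 9, 6)(2, 7, 4, 5)(3, 8), with lengths 4, 3, 2 in non-increasing order.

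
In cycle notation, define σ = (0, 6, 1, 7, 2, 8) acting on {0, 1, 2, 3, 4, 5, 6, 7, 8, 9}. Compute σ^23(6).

0

6 lies in the 6-cycle (0, 6, 1, 7, 2, 8).
On a 6-cycle, σ^6 is the identity, so σ^23 = σ^5 there (23 ≡ 5 mod 6).
Stepping 5 places around the cycle: 6 → 1 → 7 → 2 → 8 → 0.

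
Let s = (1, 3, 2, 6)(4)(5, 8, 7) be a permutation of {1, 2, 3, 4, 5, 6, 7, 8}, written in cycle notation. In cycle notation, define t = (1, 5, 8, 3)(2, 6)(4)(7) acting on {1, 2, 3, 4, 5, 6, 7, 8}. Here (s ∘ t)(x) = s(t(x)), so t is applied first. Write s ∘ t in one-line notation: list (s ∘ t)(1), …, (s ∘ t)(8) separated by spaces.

8 1 3 4 7 6 5 2

Chase each element through t then s: 1 → 5 → 8; 2 → 6 → 1; 3 → 1 → 3; 4 → 4 → 4; 5 → 8 → 7; 6 → 2 → 6; 7 → 7 → 5; 8 → 3 → 2.
Collecting the images, s ∘ t = [8 1 3 4 7 6 5 2].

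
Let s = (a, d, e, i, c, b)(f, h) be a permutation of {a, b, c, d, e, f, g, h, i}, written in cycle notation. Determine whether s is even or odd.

The cycle lengths are 6, 2, 1.
A cycle is odd iff its length is even; s has 2 even-length cycles, so sgn(s) = (−1)^2 and s is even.

even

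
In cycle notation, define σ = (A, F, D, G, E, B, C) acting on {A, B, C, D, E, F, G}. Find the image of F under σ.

D

Within (A, F, D, G, E, B, C), F ↦ D.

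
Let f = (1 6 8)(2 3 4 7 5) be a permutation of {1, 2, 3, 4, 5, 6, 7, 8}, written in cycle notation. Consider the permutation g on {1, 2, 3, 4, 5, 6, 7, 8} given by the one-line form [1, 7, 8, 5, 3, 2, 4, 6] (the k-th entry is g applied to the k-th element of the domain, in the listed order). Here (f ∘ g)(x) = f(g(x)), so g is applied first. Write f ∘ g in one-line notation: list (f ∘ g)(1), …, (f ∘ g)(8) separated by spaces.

6 5 1 2 4 3 7 8

For each element, apply g then f: 1 → 1 → 6; 2 → 7 → 5; 3 → 8 → 1; 4 → 5 → 2; 5 → 3 → 4; 6 → 2 → 3; 7 → 4 → 7; 8 → 6 → 8.
So f ∘ g in one-line form is 6 5 1 2 4 3 7 8.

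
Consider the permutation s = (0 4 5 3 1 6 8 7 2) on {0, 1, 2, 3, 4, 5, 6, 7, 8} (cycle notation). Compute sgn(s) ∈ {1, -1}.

The cycle lengths are 9.
A cycle of length ℓ contributes ℓ−1 transpositions, so s is a product of 8 transpositions — even.

1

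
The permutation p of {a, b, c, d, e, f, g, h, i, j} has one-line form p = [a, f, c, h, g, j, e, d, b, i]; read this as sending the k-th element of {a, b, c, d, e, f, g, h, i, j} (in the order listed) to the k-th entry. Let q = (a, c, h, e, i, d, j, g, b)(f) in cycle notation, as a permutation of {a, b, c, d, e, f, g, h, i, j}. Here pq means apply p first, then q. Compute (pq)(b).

f

p(b) = f, then q(f) = f; composing gives (pq)(b) = f.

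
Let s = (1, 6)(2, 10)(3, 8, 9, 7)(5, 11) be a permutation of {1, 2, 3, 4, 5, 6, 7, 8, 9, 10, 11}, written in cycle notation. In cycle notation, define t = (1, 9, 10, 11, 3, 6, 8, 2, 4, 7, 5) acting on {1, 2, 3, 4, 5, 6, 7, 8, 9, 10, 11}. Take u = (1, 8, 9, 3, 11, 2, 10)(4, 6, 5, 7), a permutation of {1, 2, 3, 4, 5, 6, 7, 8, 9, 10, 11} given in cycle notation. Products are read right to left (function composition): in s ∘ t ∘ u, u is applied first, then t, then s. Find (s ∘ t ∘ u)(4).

Chase 4: u(4) = 6; t(6) = 8; s(8) = 9. Hence (s ∘ t ∘ u)(4) = 9.

9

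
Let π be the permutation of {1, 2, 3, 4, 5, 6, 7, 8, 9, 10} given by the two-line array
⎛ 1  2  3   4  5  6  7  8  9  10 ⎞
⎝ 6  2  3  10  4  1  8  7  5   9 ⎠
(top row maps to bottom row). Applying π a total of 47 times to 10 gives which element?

4

Tracing 10 → 9 → … returns to 10 after 4 steps, so 10 lies in a 4-cycle (4 10 9 5).
Since the cycle has length 4, π^47 acts on it the same as π^3 (47 mod 4 = 3).
Advancing 3 steps from 10: 10 → 9 → 5 → 4.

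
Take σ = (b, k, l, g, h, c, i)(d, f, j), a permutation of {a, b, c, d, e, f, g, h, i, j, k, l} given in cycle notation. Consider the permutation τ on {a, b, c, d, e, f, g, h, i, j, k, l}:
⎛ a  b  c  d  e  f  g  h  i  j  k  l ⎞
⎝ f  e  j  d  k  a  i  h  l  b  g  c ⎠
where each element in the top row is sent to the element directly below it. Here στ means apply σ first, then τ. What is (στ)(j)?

(στ)(j) = τ(σ(j)). σ(j) = d, then τ(d) = d. So (στ)(j) = d.

d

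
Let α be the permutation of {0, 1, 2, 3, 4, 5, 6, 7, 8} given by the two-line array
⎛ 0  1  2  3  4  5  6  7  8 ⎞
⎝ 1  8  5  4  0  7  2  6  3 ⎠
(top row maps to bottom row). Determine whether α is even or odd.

odd

In disjoint-cycle form the cycle lengths are 5, 4.
A cycle is odd iff its length is even; α has 1 even-length cycle, so sgn(α) = (−1)^1 and α is odd.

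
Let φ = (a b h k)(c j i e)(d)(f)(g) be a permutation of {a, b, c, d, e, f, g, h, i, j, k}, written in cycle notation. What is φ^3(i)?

j

i lies in the 4-cycle (c j i e).
Advancing 3 steps from i: i → e → c → j.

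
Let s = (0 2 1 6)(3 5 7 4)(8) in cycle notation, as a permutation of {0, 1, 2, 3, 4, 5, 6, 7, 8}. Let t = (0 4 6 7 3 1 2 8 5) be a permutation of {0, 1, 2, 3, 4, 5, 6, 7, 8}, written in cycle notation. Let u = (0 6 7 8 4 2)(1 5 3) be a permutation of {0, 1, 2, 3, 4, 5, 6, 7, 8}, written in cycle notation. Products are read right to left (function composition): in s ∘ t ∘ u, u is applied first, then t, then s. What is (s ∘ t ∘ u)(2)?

3

Apply the permutations in order: u(2) = 0, then t(0) = 4, then s(4) = 3. So (s ∘ t ∘ u)(2) = 3.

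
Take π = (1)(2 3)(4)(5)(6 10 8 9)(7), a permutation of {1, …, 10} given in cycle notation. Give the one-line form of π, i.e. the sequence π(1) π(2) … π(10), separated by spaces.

Each element maps to the next entry in its cycle (wrapping to the front): 1→1, 2→3, 3→2, 4→4, 5→5, 6→10, 7→7, 8→9, 9→6, 10→8.
So the one-line form is 1 3 2 4 5 10 7 9 6 8.

1 3 2 4 5 10 7 9 6 8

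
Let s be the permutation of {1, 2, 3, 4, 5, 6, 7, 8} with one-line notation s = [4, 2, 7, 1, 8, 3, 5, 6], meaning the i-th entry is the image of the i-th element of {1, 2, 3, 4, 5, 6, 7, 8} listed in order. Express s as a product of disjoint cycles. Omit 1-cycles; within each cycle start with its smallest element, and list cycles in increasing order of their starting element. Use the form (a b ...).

Start at 1 and follow images: 1 → 4 → 1, giving the cycle (1 4).
Continuing from each remaining unvisited element yields (1 4)(3 7 5 8 6).

(1 4)(3 7 5 8 6)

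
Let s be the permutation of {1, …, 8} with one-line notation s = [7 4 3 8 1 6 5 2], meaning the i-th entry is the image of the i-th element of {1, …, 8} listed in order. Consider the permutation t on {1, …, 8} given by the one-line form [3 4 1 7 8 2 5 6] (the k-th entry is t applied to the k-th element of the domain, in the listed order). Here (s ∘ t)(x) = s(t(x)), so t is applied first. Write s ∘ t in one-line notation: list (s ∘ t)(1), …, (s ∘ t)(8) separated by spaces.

3 8 7 5 2 4 1 6

For each element, apply t then s: 1 → 3 → 3; 2 → 4 → 8; 3 → 1 → 7; 4 → 7 → 5; 5 → 8 → 2; 6 → 2 → 4; 7 → 5 → 1; 8 → 6 → 6.
So s ∘ t in one-line form is 3 8 7 5 2 4 1 6.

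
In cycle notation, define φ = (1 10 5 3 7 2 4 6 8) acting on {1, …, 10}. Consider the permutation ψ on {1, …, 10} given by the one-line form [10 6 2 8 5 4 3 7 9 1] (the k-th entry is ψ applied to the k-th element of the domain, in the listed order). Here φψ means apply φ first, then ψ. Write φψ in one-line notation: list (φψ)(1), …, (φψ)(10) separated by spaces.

1 8 3 4 2 7 6 10 9 5

For each element, apply φ then ψ: 1 → 10 → 1; 2 → 4 → 8; 3 → 7 → 3; 4 → 6 → 4; 5 → 3 → 2; 6 → 8 → 7; 7 → 2 → 6; 8 → 1 → 10; 9 → 9 → 9; 10 → 5 → 5.
So φψ in one-line form is 1 8 3 4 2 7 6 10 9 5.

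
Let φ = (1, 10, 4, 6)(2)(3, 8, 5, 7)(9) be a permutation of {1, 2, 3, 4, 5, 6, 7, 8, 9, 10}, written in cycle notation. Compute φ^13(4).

4 lies in the 4-cycle (1, 10, 4, 6).
Powers repeat with period 4 on this cycle, and 13 mod 4 = 1, so φ^13(4) = φ^1(4).
Advancing 1 step from 4: 4 → 6.

6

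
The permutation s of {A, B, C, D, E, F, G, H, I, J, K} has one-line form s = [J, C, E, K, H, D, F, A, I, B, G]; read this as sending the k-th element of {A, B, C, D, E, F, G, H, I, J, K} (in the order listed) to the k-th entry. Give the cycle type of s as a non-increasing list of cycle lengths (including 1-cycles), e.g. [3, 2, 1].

The disjoint cycles are (A J B C E H)(D K G F)(I), with lengths 6, 4, 1 in non-increasing order.

[6, 4, 1]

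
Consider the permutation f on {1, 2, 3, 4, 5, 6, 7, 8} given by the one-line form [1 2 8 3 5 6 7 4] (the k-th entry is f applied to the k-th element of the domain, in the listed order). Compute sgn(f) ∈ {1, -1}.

1

In disjoint-cycle form the cycle lengths are 3, 1, 1, 1, 1, 1.
A cycle of length ℓ contributes ℓ−1 transpositions, so f is a product of 2 transpositions — even.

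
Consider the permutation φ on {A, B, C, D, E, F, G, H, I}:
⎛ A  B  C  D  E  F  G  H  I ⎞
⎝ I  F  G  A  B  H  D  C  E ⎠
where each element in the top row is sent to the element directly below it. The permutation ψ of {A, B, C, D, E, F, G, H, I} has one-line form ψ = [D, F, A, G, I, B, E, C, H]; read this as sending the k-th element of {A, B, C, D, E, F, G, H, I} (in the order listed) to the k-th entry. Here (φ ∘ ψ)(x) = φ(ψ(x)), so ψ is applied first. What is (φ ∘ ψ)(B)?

First apply ψ: ψ(B) = F, then φ(F) = H. Thus (φ ∘ ψ)(B) = H.

H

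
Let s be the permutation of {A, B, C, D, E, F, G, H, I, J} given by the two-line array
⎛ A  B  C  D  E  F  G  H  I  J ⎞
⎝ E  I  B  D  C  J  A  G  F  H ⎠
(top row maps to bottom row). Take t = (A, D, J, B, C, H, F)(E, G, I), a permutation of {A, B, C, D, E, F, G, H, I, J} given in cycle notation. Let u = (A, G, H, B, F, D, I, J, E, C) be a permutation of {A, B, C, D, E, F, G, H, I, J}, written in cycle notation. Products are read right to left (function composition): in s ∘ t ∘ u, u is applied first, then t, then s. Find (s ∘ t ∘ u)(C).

D

(s ∘ t ∘ u)(C) = s(t(u(C))). u(C) = A, then t(A) = D, then s(D) = D, so the result is D.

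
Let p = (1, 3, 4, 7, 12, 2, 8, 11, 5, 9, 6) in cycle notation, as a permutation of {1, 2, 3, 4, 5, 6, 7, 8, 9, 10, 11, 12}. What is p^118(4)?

4 lies in the 11-cycle (1, 3, 4, 7, 12, 2, 8, 11, 5, 9, 6).
Powers repeat with period 11 on this cycle, and 118 mod 11 = 8, so p^118(4) = p^8(4).
Advancing 8 steps from 4: 4 → 7 → 12 → 2 → 8 → 11 → 5 → 9 → 6.

6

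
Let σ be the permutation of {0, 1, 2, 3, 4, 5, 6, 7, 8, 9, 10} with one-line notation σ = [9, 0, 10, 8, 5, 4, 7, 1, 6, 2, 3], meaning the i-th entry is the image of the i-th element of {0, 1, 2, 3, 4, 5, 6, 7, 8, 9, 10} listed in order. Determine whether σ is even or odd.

odd

In disjoint-cycle form the cycle lengths are 9, 2.
A cycle is odd iff its length is even; σ has 1 even-length cycle, so sgn(σ) = (−1)^1 and σ is odd.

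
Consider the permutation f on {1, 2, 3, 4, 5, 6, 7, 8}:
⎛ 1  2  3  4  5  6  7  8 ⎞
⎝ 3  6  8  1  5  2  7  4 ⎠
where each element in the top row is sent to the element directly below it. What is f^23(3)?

1

Tracing 3 → 8 → … returns to 3 after 4 steps, so 3 lies in a 4-cycle (1 3 8 4).
Since the cycle has length 4, f^23 acts on it the same as f^3 (23 mod 4 = 3).
Stepping 3 places around the cycle: 3 → 8 → 4 → 1.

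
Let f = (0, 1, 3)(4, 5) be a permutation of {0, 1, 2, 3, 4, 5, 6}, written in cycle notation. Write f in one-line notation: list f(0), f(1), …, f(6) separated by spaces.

Image by image: 0↦1, 1↦3, 2↦2, 3↦0, 4↦5, 5↦4, 6↦6.
Listing these in domain order gives 1 3 2 0 5 4 6.

1 3 2 0 5 4 6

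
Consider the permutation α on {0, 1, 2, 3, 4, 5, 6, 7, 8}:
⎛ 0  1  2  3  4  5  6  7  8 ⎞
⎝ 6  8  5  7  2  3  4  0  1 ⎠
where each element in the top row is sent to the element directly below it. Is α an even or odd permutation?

odd

In disjoint-cycle form the cycle lengths are 7, 2.
A cycle of length ℓ contributes ℓ−1 transpositions, so α is a product of 6 + 1 = 7 transpositions — odd.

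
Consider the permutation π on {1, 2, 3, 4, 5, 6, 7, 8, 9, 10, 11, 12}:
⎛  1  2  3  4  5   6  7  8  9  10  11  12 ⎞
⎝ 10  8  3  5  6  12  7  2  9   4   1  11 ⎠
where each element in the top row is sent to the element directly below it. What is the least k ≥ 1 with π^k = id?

Decomposing into disjoint cycles gives cycle lengths 7, 2, 1, 1, 1.
The order is lcm(7, 2) = 14.

14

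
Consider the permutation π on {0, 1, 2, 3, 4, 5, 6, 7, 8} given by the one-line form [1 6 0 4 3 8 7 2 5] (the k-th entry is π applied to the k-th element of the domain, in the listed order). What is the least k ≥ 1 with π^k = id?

The disjoint-cycle form of π has cycle lengths 5, 2, 2.
The order is lcm(5, 2, 2) = 10.

10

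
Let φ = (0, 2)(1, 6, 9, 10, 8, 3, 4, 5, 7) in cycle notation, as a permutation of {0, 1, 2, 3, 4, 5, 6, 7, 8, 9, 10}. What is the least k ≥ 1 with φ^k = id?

The cycle type of φ is (9, 2).
Since disjoint cycles commute, ord(φ) = lcm(9, 2) = 18.

18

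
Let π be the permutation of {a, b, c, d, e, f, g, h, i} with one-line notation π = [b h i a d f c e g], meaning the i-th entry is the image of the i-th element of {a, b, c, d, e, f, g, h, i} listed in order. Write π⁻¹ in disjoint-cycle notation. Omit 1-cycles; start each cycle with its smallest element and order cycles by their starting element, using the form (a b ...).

(a d e h b)(c g i)

The cycle decomposition of π is (a b h e d)(c i g).
Reversing each cycle (and rotating so the smallest element leads) gives π⁻¹ = (a d e h b)(c g i).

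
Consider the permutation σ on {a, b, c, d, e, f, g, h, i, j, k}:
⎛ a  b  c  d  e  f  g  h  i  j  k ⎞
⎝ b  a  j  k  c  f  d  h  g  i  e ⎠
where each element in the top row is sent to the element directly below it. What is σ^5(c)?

k

Tracing c → j → … returns to c after 7 steps, so c lies in a 7-cycle (c, j, i, g, d, k, e).
Advancing 5 steps from c: c → j → i → g → d → k.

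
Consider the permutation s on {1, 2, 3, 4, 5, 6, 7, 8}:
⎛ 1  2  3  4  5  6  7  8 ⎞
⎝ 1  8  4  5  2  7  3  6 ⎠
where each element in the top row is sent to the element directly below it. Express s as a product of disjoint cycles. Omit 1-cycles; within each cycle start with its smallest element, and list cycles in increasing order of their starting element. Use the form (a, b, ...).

(2, 8, 6, 7, 3, 4, 5)

Start at 2 and follow images: 2 → 8 → 6 → 7 → 3 → 4 → 5 → 2, giving the cycle (2, 8, 6, 7, 3, 4, 5).
Repeating from the next unused element and collecting all non-trivial cycles gives (2, 8, 6, 7, 3, 4, 5).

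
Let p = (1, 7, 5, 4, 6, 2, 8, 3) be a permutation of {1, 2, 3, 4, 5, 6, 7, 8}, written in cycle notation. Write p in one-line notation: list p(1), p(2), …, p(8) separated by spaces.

Image by image: 1→7, 2→8, 3→1, 4→6, 5→4, 6→2, 7→5, 8→3.
So the one-line form is 7 8 1 6 4 2 5 3.

7 8 1 6 4 2 5 3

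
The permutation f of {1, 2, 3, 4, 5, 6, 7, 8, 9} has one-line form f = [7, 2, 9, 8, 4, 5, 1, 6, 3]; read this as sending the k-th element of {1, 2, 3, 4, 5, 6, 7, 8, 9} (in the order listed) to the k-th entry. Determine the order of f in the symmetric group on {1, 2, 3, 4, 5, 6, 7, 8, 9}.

4

The disjoint-cycle form of f has cycle lengths 4, 2, 2, 1.
The order of f is the least common multiple of its cycle lengths: lcm(4, 2, 2) = 4.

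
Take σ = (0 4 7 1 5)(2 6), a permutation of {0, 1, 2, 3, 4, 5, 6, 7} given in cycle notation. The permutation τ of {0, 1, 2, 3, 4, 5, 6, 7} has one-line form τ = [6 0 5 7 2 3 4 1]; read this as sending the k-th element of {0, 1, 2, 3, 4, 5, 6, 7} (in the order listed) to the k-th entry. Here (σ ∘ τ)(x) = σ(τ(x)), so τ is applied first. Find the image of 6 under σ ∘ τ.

7

τ(6) = 4, then σ(4) = 7; composing gives (σ ∘ τ)(6) = 7.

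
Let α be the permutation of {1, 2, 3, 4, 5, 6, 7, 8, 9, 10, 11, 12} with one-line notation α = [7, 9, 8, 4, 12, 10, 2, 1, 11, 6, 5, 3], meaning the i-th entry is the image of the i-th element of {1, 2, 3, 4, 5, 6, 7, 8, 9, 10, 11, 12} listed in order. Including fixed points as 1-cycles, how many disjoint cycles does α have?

3

The cycle decomposition is (1, 7, 2, 9, 11, 5, 12, 3, 8)(4)(6, 10), which has 3 cycles (counting 1-cycles).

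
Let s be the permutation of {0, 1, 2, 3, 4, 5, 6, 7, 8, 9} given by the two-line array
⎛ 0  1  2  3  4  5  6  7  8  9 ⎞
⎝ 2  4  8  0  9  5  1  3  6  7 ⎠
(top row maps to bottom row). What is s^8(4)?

1

Tracing 4 → 9 → … returns to 4 after 9 steps, so 4 lies in a 9-cycle (0 2 8 6 1 4 9 7 3).
Stepping 8 places around the cycle: 4 → 9 → 7 → 3 → 0 → 2 → 8 → 6 → 1.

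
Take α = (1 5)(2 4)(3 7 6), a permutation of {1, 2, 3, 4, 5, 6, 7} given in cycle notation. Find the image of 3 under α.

3 appears in (3 7 6); the next entry (wrapping around) is 7.

7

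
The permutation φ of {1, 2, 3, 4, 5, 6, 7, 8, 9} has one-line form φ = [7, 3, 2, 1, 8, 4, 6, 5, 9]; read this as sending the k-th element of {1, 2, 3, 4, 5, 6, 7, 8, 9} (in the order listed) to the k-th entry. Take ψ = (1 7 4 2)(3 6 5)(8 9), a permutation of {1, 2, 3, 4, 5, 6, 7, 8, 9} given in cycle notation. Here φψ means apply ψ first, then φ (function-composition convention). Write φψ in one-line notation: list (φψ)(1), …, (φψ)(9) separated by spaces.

6 7 4 3 2 8 1 9 5

Chase each element through ψ then φ: 1 → 7 → 6; 2 → 1 → 7; 3 → 6 → 4; 4 → 2 → 3; 5 → 3 → 2; 6 → 5 → 8; 7 → 4 → 1; 8 → 9 → 9; 9 → 8 → 5.
Collecting the images, φψ = [6 7 4 3 2 8 1 9 5].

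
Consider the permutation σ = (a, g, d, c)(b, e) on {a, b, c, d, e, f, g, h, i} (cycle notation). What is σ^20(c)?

c

c lies in the 4-cycle (a, g, d, c).
Powers repeat with period 4 on this cycle, and 20 mod 4 = 0, so σ^20(c) = σ^0(c).
So σ^20(c) = c.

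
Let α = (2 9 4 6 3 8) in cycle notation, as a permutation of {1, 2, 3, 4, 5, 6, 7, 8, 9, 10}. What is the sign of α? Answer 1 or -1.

The cycle lengths are 6, 1, 1, 1, 1.
A cycle of length ℓ contributes ℓ−1 transpositions, so α is a product of 5 transpositions — odd.

-1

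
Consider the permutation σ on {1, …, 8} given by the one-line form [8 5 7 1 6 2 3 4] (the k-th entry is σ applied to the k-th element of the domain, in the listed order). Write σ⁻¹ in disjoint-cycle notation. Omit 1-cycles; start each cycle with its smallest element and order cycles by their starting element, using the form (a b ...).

The cycle decomposition of σ is (1 8 4)(2 5 6)(3 7).
Reversing each cycle (and rotating so the smallest element leads) gives σ⁻¹ = (1 4 8)(2 6 5)(3 7).

(1 4 8)(2 6 5)(3 7)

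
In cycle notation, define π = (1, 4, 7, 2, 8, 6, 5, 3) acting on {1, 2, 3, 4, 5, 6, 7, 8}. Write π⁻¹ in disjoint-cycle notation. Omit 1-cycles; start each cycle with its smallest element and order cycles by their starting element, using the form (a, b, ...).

If π sends a → b within a cycle, π⁻¹ sends b → a; equivalently, reverse each cycle.
Reversing each cycle of π and rotating so the smallest element leads gives (1, 3, 5, 6, 8, 2, 7, 4).

(1, 3, 5, 6, 8, 2, 7, 4)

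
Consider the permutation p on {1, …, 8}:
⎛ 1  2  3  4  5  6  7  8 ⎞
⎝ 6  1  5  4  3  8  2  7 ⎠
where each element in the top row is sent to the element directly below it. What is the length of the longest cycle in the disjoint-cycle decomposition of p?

Decomposing into disjoint cycles gives (1, 6, 8, 7, 2)(3, 5); the longest has length 5.

5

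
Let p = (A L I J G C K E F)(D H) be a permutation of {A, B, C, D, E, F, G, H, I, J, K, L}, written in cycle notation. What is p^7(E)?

E lies in the 9-cycle (A L I J G C K E F).
Stepping 7 places around the cycle: E → F → A → L → I → J → G → C.

C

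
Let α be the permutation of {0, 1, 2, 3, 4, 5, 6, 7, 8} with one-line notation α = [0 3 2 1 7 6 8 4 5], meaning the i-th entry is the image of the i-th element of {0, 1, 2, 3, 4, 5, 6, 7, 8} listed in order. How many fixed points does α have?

The fixed points (elements with α(x) = x) are {0, 2}, so there are 2.

2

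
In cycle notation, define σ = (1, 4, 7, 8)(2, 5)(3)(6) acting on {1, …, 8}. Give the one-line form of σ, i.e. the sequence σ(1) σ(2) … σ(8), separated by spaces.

4 5 3 7 2 6 8 1

Each element maps to the next entry in its cycle (wrapping to the front): 1→4, 2→5, 3→3, 4→7, 5→2, 6→6, 7→8, 8→1.
So the one-line form is 4 5 3 7 2 6 8 1.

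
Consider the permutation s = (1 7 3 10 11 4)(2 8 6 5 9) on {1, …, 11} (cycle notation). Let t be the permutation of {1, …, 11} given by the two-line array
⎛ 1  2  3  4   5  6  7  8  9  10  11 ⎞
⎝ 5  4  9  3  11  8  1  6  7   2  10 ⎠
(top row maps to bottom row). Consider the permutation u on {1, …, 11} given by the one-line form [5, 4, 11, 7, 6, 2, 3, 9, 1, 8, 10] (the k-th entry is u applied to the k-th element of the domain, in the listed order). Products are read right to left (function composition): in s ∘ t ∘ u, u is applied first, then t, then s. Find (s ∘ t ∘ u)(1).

Chase 1: u(1) = 5; t(5) = 11; s(11) = 4. Hence (s ∘ t ∘ u)(1) = 4.

4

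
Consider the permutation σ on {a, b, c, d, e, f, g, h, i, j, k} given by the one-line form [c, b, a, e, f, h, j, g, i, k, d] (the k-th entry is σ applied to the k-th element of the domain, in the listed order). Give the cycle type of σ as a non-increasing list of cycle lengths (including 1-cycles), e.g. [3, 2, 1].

[7, 2, 1, 1]

The disjoint cycles are (a c)(b)(d e f h g j k)(i), with lengths 7, 2, 1, 1 in non-increasing order.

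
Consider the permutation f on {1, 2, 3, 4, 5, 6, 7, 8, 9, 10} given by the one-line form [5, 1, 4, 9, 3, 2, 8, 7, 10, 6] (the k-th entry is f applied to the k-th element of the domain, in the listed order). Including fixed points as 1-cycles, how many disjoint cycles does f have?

The cycle decomposition is (1, 5, 3, 4, 9, 10, 6, 2)(7, 8), which has 2 cycles (counting 1-cycles).

2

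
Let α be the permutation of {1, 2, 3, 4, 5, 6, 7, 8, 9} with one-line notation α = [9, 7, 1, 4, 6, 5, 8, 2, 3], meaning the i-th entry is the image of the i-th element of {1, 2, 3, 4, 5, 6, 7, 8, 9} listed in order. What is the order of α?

Writing α as disjoint cycles, the cycle lengths are 3, 3, 2, 1.
The order is lcm(3, 3, 2) = 6.

6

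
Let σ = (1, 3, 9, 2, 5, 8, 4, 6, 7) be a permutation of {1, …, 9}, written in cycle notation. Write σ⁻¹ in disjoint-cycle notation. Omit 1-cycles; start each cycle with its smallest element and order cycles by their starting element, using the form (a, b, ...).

(1, 7, 6, 4, 8, 5, 2, 9, 3)

Inverting a permutation written in cycle notation just reverses the order within every cycle.
Reversing each cycle of σ and rotating so the smallest element leads gives (1, 7, 6, 4, 8, 5, 2, 9, 3).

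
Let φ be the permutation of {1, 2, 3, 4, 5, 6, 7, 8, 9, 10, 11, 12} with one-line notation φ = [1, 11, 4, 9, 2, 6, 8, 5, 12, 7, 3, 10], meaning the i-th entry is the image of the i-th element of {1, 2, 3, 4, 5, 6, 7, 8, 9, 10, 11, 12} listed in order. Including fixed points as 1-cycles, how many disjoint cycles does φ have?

3

The cycle decomposition is (1)(2 11 3 4 9 12 10 7 8 5)(6), which has 3 cycles (counting 1-cycles).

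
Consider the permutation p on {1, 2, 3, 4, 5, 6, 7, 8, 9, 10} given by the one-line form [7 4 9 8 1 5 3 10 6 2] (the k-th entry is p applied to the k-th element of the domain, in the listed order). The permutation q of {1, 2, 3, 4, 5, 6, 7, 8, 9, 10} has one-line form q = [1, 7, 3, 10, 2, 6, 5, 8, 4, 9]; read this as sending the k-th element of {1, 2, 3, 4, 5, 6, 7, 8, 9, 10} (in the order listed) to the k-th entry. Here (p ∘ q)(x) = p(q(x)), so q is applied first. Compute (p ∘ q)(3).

9

First apply q: q(3) = 3, then p(3) = 9. Thus (p ∘ q)(3) = 9.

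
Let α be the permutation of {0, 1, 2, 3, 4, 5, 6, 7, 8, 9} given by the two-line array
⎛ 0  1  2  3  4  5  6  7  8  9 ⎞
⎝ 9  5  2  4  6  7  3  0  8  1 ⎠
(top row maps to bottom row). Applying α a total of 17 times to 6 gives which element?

Tracing 6 → 3 → … returns to 6 after 3 steps, so 6 lies in a 3-cycle (3, 4, 6).
On a 3-cycle, α^3 is the identity, so α^17 = α^2 there (17 ≡ 2 mod 3).
Stepping 2 places around the cycle: 6 → 3 → 4.

4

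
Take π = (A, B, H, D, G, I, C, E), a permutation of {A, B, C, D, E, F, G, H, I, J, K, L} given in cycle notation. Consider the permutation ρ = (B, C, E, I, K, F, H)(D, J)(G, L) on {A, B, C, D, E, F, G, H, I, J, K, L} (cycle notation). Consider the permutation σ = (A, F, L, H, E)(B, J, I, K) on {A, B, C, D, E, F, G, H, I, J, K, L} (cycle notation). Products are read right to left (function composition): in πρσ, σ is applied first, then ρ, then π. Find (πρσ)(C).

A

(πρσ)(C) = π(ρ(σ(C))). σ(C) = C, then ρ(C) = E, then π(E) = A, so the result is A.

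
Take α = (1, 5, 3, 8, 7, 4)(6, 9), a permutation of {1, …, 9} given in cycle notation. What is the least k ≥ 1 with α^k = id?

The cycle type of α is (6, 2, 1).
The order is lcm(6, 2) = 6.

6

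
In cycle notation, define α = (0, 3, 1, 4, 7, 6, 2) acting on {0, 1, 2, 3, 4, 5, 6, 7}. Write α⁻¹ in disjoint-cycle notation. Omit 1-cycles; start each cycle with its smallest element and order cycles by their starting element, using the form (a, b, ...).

(0, 2, 6, 7, 4, 1, 3)

Inverting a permutation written in cycle notation just reverses the order within every cycle.
Reversing each cycle of α and rotating so the smallest element leads gives (0, 2, 6, 7, 4, 1, 3).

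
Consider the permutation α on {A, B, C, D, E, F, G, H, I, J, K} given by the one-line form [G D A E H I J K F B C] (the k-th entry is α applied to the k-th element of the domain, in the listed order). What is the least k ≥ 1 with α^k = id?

The disjoint-cycle form of α has cycle lengths 9, 2.
Since disjoint cycles commute, ord(α) = lcm(9, 2) = 18.

18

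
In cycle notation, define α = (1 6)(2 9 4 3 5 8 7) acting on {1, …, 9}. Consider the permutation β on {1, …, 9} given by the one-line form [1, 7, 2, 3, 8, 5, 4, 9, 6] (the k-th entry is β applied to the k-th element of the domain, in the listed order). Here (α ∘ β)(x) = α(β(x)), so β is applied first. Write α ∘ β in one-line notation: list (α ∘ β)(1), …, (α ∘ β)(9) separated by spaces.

6 2 9 5 7 8 3 4 1

For each element, apply β then α: 1 → 1 → 6; 2 → 7 → 2; 3 → 2 → 9; 4 → 3 → 5; 5 → 8 → 7; 6 → 5 → 8; 7 → 4 → 3; 8 → 9 → 4; 9 → 6 → 1.
So α ∘ β in one-line form is 6 2 9 5 7 8 3 4 1.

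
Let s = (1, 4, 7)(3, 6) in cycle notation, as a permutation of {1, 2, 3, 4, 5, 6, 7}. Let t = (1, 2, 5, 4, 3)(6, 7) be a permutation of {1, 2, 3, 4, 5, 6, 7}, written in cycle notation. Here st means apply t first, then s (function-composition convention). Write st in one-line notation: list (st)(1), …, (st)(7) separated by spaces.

2 5 4 6 7 1 3

For each element, apply t then s: 1 → 2 → 2; 2 → 5 → 5; 3 → 1 → 4; 4 → 3 → 6; 5 → 4 → 7; 6 → 7 → 1; 7 → 6 → 3.
So st in one-line form is 2 5 4 6 7 1 3.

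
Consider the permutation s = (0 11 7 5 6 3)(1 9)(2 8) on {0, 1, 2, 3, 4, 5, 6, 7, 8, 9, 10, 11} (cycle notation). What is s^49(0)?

11

0 lies in the 6-cycle (0 11 7 5 6 3).
On a 6-cycle, s^6 is the identity, so s^49 = s^1 there (49 ≡ 1 mod 6).
Stepping 1 place around the cycle: 0 → 11.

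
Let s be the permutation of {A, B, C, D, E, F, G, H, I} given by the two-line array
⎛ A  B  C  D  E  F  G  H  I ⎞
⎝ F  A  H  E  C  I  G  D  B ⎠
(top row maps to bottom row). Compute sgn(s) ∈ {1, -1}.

1

In disjoint-cycle form the cycle lengths are 4, 4, 1.
A cycle of length ℓ contributes ℓ−1 transpositions, so s is a product of 3 + 3 = 6 transpositions — even.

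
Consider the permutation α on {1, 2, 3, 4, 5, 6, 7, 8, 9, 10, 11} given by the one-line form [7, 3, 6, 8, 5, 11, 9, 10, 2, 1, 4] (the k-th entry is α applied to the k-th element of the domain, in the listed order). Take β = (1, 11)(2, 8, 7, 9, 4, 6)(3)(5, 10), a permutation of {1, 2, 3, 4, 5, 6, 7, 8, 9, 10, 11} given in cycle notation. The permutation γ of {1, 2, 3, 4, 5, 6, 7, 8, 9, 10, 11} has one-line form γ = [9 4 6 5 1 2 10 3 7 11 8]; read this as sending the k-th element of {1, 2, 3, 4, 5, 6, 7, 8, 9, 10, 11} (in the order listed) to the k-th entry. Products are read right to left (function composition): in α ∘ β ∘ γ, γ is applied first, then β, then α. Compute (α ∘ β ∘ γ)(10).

Chase 10: γ(10) = 11; β(11) = 1; α(1) = 7. Hence (α ∘ β ∘ γ)(10) = 7.

7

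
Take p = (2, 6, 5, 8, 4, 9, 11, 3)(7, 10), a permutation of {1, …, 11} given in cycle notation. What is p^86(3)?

3 lies in the 8-cycle (2, 6, 5, 8, 4, 9, 11, 3).
Since the cycle has length 8, p^86 acts on it the same as p^6 (86 mod 8 = 6).
Advancing 6 steps from 3: 3 → 2 → 6 → 5 → 8 → 4 → 9.

9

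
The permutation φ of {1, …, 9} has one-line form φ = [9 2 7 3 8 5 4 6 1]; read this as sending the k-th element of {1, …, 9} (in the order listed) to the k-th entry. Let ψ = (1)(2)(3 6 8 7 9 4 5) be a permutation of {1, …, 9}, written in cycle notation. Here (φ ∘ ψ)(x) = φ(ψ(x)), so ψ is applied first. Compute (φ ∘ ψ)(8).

ψ(8) = 7, then φ(7) = 4; composing gives (φ ∘ ψ)(8) = 4.

4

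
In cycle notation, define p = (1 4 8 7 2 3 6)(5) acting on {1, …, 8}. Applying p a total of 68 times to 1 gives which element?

1 lies in the 7-cycle (1 4 8 7 2 3 6).
Since the cycle has length 7, p^68 acts on it the same as p^5 (68 mod 7 = 5).
Stepping 5 places around the cycle: 1 → 4 → 8 → 7 → 2 → 3.

3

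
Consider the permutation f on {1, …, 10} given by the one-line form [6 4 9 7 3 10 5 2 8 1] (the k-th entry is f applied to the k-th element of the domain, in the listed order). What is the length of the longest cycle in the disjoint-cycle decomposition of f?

7

Decomposing into disjoint cycles gives (1 6 10)(2 4 7 5 3 9 8); the longest has length 7.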